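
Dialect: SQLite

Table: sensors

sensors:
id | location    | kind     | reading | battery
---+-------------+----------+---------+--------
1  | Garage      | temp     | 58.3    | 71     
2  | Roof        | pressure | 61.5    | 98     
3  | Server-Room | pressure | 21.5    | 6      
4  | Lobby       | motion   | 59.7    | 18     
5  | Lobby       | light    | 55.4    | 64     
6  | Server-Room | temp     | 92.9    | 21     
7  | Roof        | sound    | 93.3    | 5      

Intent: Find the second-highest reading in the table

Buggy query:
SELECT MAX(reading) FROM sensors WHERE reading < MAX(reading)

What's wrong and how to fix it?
Bug: The inner MAX is an aggregate inside WHERE, which is not allowed

Fix: Compute the overall MAX in a subquery, then take MAX of rows below it

Corrected query:
SELECT MAX(reading) FROM sensors WHERE reading < (SELECT MAX(reading) FROM sensors)

Result:
MAX(reading)
------------
92.9        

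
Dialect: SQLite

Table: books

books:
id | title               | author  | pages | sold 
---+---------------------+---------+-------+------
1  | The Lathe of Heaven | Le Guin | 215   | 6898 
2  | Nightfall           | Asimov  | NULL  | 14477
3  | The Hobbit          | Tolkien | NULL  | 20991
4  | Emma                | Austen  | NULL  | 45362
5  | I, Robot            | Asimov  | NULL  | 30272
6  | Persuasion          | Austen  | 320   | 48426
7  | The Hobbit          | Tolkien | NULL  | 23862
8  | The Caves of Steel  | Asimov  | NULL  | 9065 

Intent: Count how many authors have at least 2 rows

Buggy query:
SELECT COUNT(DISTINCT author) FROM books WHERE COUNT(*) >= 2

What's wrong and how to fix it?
Bug: WHERE filters individual rows, not groups, so a group-level COUNT is invalid there

Fix: Group first with HAVING COUNT(*) >= 2, then COUNT the resulting groups

Corrected query:
SELECT COUNT(*) FROM (SELECT author FROM books GROUP BY author HAVING COUNT(*) >= 2)

Result:
COUNT(*)
--------
3       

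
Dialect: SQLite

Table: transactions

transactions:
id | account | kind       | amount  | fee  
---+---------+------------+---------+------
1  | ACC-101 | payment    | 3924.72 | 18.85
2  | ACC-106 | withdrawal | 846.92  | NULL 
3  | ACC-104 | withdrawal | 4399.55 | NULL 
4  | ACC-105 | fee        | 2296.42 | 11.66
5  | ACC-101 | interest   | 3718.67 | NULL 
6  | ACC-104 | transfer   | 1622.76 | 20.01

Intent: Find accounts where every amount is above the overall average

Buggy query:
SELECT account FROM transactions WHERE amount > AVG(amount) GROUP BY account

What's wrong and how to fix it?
Bug: WHERE evaluates per row before aggregation, so AVG() is unavailable

Fix: Compute the overall average in a scalar subquery and compare each group's MIN against it in HAVING

Corrected query:
SELECT account FROM transactions GROUP BY account HAVING MIN(amount) > (SELECT AVG(amount) FROM transactions)

Result:
account
-------
ACC-101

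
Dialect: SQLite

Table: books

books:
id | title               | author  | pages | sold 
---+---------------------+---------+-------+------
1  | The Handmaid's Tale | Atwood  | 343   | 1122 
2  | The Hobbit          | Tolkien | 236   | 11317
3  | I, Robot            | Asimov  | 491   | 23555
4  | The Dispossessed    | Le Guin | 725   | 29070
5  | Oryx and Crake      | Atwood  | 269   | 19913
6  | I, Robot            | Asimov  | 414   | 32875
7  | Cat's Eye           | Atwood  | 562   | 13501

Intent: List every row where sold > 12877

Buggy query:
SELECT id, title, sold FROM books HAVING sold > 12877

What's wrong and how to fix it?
Bug: HAVING filters the output of aggregation, but this query has no GROUP BY and no aggregate functions, so SQLite rejects it (HAVING clause on a non-aggregate query); the condition here is per row

Fix: Use WHERE for row-level filtering

Corrected query:
SELECT id, title, sold FROM books WHERE sold > 12877

Result:
id | title            | sold 
---+------------------+------
3  | I, Robot         | 23555
4  | The Dispossessed | 29070
5  | Oryx and Crake   | 19913
6  | I, Robot         | 32875
7  | Cat's Eye        | 13501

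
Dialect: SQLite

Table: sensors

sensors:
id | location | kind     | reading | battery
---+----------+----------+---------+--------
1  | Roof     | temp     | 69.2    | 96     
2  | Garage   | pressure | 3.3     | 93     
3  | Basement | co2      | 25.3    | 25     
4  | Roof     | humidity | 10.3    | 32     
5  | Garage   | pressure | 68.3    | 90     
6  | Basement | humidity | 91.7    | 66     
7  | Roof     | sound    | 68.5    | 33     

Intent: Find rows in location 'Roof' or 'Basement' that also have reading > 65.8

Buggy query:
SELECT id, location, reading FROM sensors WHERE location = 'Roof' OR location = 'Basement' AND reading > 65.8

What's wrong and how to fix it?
Bug: Without parentheses, AND is evaluated before OR, so the reading filter only applies to the 'Basement' branch

Fix: Group the OR with parentheses (or use IN), then AND the threshold

Corrected query:
SELECT id, location, reading FROM sensors WHERE (location = 'Roof' OR location = 'Basement') AND reading > 65.8

Result:
id | location | reading
---+----------+--------
1  | Roof     | 69.2   
6  | Basement | 91.7   
7  | Roof     | 68.5   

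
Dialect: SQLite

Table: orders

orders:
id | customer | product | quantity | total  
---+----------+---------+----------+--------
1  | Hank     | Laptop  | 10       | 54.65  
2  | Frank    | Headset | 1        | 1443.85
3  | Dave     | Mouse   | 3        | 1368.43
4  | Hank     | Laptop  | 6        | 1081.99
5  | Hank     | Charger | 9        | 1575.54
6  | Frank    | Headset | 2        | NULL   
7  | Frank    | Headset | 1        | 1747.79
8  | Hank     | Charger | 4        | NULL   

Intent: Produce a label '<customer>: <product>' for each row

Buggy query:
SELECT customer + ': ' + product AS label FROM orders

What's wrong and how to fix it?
Bug: '+' is numeric addition; on text columns SQLite converts them to 0 instead of concatenating

Fix: Replace + with || to concatenate text

Corrected query:
SELECT customer || ': ' || product AS label FROM orders

Result:
label         
--------------
Hank: Laptop  
Frank: Headset
Dave: Mouse   
Hank: Laptop  
Hank: Charger 
Frank: Headset
Frank: Headset
Hank: Charger 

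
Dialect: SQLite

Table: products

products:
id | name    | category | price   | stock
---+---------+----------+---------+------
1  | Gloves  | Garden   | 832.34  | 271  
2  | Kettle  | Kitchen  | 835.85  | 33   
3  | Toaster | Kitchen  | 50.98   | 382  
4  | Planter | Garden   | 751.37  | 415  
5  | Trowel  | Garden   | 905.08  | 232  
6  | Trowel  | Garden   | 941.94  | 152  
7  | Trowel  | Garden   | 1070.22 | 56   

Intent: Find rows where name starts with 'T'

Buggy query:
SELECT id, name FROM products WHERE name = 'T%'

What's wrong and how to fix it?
Bug: '=' compares the literal string including the % character; pattern matching needs LIKE

Fix: Replace '=' with LIKE so 'T%' is treated as a pattern

Corrected query:
SELECT id, name FROM products WHERE name LIKE 'T%'

Result:
id | name   
---+--------
3  | Toaster
5  | Trowel 
6  | Trowel 
7  | Trowel 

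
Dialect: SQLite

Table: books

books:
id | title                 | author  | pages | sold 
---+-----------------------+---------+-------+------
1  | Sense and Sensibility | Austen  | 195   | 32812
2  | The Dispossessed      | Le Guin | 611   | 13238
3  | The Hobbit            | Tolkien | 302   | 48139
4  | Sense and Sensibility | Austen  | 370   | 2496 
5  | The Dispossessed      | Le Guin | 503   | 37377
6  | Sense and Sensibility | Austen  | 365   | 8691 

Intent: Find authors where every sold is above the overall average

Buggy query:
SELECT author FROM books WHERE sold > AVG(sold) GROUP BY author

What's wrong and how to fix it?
Bug: AVG() is an aggregate; it can't sit directly in WHERE

Fix: Compute the overall average in a scalar subquery and compare each group's MIN against it in HAVING

Corrected query:
SELECT author FROM books GROUP BY author HAVING MIN(sold) > (SELECT AVG(sold) FROM books)

Result:
author 
-------
Tolkien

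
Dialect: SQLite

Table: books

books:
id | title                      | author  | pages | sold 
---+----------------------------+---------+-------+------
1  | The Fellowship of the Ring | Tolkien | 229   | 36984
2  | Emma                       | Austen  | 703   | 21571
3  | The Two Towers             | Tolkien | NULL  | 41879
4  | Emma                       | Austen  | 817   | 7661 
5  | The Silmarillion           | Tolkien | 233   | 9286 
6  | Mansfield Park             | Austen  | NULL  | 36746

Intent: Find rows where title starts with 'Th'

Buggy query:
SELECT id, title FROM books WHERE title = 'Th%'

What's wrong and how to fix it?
Bug: '=' compares the literal string including the % character; pattern matching needs LIKE

Fix: Use LIKE for wildcard pattern matching

Corrected query:
SELECT id, title FROM books WHERE title LIKE 'Th%'

Result:
id | title                     
---+---------------------------
1  | The Fellowship of the Ring
3  | The Two Towers            
5  | The Silmarillion          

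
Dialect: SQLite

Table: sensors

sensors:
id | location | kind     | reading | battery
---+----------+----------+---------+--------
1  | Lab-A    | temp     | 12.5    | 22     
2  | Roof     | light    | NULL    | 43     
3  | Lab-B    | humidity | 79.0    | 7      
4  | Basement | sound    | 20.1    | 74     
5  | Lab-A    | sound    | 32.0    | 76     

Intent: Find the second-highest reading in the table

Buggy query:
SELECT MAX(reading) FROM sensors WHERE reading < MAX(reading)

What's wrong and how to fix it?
Bug: The inner MAX is an aggregate inside WHERE, which is not allowed

Fix: Compute the overall MAX in a subquery, then take MAX of rows below it

Corrected query:
SELECT MAX(reading) FROM sensors WHERE reading < (SELECT MAX(reading) FROM sensors)

Result:
MAX(reading)
------------
32          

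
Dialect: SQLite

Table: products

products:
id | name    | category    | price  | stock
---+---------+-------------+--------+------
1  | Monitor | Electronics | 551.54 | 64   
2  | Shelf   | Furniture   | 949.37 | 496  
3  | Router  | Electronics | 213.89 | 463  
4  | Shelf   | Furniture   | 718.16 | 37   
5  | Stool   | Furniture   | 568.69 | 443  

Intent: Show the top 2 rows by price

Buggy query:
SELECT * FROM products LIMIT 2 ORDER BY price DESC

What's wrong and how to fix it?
Bug: LIMIT must come after ORDER BY

Fix: Sort with ORDER BY, then apply LIMIT

Corrected query:
SELECT * FROM products ORDER BY price DESC LIMIT 2

Result:
id | name  | category  | price  | stock
---+-------+-----------+--------+------
2  | Shelf | Furniture | 949.37 | 496  
4  | Shelf | Furniture | 718.16 | 37   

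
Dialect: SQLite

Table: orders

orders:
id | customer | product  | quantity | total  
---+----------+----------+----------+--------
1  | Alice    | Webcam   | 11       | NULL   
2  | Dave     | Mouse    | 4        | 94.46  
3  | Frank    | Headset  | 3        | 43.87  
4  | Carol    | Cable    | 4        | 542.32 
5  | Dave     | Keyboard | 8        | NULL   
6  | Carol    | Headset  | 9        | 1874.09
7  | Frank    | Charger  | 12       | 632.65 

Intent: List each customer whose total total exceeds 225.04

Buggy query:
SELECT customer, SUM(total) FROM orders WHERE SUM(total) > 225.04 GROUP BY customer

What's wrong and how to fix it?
Bug: SUM(total) is an aggregate, but WHERE filters rows before aggregation

Fix: Move the aggregate condition to a HAVING clause

Corrected query:
SELECT customer, SUM(total) FROM orders GROUP BY customer HAVING SUM(total) > 225.04

Result:
customer | SUM(total)
---------+-----------
Carol    | 2416.41   
Frank    | 676.52    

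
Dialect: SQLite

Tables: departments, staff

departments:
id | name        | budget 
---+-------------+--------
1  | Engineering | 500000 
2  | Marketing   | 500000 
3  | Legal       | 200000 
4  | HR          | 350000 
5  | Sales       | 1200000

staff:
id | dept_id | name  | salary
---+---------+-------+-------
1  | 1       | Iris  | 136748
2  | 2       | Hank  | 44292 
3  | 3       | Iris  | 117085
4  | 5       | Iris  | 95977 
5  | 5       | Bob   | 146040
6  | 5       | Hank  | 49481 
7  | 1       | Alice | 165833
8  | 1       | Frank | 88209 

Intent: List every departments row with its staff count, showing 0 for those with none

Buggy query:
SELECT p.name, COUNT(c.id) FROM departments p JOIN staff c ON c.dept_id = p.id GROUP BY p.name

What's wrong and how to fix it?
Bug: An inner join excludes parents with zero children

Fix: Switch to LEFT JOIN to retain unmatched parent rows

Corrected query:
SELECT p.name, COUNT(c.id) FROM departments p LEFT JOIN staff c ON c.dept_id = p.id GROUP BY p.name

Result:
name        | COUNT(c.id)
------------+------------
Engineering | 3          
HR          | 0          
Legal       | 1          
Marketing   | 1          
Sales       | 3          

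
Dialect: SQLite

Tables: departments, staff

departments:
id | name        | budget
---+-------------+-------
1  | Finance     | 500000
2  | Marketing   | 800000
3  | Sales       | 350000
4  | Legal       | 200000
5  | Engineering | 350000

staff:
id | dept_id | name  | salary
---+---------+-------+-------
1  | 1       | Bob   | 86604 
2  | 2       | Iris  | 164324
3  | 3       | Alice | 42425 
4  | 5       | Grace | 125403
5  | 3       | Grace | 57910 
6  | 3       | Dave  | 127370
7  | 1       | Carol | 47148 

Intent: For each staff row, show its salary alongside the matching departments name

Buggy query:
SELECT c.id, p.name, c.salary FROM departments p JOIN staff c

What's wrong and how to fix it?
Bug: Missing join condition: each staff row is matched to all departments rows instead of just its own

Fix: Add ON c.dept_id = p.id to the JOIN

Corrected query:
SELECT c.id, p.name, c.salary FROM departments p JOIN staff c ON c.dept_id = p.id

Result:
id | name        | salary
---+-------------+-------
1  | Finance     | 86604 
2  | Marketing   | 164324
3  | Sales       | 42425 
4  | Engineering | 125403
5  | Sales       | 57910 
6  | Sales       | 127370
7  | Finance     | 47148 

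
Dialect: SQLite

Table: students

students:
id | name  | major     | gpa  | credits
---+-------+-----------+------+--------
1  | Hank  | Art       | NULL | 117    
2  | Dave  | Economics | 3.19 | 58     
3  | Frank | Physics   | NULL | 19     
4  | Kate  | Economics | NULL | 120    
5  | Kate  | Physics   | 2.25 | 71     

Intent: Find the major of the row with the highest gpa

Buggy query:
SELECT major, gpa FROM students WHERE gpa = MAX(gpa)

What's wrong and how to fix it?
Bug: WHERE is evaluated per row; an aggregate over the whole table isn't defined there

Fix: Use a subquery: WHERE gpa = (SELECT MAX(gpa) FROM students)

Corrected query:
SELECT major, gpa FROM students WHERE gpa = (SELECT MAX(gpa) FROM students)

Result:
major     | gpa 
----------+-----
Economics | 3.19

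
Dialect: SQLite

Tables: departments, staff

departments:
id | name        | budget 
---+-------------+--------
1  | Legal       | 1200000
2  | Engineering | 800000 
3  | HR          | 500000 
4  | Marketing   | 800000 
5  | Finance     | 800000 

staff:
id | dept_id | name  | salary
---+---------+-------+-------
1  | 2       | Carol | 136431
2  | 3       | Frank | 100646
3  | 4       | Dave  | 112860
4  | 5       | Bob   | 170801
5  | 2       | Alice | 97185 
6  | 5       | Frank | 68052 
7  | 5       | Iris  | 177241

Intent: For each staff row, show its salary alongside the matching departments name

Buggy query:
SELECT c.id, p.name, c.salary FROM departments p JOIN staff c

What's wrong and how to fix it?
Bug: Missing join condition: each staff row is matched to all departments rows instead of just its own

Fix: Add ON c.dept_id = p.id to the JOIN

Corrected query:
SELECT c.id, p.name, c.salary FROM departments p JOIN staff c ON c.dept_id = p.id

Result:
id | name        | salary
---+-------------+-------
1  | Engineering | 136431
2  | HR          | 100646
3  | Marketing   | 112860
4  | Finance     | 170801
5  | Engineering | 97185 
6  | Finance     | 68052 
7  | Finance     | 177241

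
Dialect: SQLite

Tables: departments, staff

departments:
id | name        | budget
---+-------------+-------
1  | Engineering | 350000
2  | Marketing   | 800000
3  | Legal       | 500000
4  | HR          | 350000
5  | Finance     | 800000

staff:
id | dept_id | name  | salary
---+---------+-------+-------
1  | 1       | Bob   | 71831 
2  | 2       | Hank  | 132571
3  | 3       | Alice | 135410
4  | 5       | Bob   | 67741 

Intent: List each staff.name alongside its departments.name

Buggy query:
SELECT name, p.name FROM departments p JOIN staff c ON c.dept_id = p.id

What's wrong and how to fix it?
Bug: Both tables have a 'name' column; the unqualified reference is ambiguous

Fix: Qualify the column with its table alias (c.name)

Corrected query:
SELECT c.name, p.name FROM departments p JOIN staff c ON c.dept_id = p.id

Result:
name  | name       
------+------------
Bob   | Engineering
Hank  | Marketing  
Alice | Legal      
Bob   | Finance    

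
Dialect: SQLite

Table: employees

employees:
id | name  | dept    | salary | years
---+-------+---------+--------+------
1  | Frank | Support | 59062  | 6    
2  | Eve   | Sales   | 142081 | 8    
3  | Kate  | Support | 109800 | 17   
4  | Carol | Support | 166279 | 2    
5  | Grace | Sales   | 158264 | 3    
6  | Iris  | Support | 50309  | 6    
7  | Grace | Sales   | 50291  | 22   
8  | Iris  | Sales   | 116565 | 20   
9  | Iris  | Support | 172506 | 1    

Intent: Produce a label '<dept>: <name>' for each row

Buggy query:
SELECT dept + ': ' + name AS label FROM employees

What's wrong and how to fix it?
Bug: '+' is numeric addition; on text columns SQLite converts them to 0 instead of concatenating

Fix: Replace + with || to concatenate text

Corrected query:
SELECT dept || ': ' || name AS label FROM employees

Result:
label         
--------------
Support: Frank
Sales: Eve    
Support: Kate 
Support: Carol
Sales: Grace  
Support: Iris 
Sales: Grace  
Sales: Iris   
Support: Iris 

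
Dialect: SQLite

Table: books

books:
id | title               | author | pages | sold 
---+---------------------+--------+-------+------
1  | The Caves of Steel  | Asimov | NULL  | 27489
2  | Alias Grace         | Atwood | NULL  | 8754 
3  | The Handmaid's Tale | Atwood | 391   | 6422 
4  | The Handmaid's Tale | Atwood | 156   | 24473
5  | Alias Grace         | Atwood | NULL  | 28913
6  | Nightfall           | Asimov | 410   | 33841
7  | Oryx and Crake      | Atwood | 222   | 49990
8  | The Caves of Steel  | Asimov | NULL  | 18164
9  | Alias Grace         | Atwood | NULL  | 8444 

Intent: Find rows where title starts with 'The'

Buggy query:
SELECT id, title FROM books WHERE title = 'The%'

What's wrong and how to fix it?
Bug: '=' compares the literal string including the % character; pattern matching needs LIKE

Fix: Replace '=' with LIKE so 'The%' is treated as a pattern

Corrected query:
SELECT id, title FROM books WHERE title LIKE 'The%'

Result:
id | title              
---+--------------------
1  | The Caves of Steel 
3  | The Handmaid's Tale
4  | The Handmaid's Tale
8  | The Caves of Steel 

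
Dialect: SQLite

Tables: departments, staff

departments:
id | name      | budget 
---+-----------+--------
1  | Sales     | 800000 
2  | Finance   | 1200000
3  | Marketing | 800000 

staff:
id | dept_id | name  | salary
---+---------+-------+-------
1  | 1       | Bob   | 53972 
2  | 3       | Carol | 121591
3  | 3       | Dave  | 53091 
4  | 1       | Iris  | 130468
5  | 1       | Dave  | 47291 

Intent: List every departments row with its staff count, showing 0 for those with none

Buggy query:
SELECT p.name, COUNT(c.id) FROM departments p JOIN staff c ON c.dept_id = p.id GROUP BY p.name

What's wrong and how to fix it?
Bug: An inner join excludes parents with zero children

Fix: Use LEFT JOIN so parents without children still appear (COUNT(c.id) gives 0)

Corrected query:
SELECT p.name, COUNT(c.id) FROM departments p LEFT JOIN staff c ON c.dept_id = p.id GROUP BY p.name

Result:
name      | COUNT(c.id)
----------+------------
Finance   | 0          
Marketing | 2          
Sales     | 3          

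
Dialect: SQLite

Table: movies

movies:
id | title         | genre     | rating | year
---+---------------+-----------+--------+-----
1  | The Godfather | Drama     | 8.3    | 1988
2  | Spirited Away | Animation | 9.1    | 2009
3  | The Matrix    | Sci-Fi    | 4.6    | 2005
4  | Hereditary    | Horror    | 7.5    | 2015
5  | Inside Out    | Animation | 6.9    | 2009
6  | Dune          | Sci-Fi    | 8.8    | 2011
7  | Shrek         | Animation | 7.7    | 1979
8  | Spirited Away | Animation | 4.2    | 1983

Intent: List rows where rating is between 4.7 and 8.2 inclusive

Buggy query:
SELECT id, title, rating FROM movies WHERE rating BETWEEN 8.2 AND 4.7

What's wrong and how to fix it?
Bug: BETWEEN expects the lower bound first; with 8.2 AND 4.7 the range is empty

Fix: Swap the bounds so the smaller value comes first

Corrected query:
SELECT id, title, rating FROM movies WHERE rating BETWEEN 4.7 AND 8.2

Result:
id | title      | rating
---+------------+-------
4  | Hereditary | 7.5   
5  | Inside Out | 6.9   
7  | Shrek      | 7.7   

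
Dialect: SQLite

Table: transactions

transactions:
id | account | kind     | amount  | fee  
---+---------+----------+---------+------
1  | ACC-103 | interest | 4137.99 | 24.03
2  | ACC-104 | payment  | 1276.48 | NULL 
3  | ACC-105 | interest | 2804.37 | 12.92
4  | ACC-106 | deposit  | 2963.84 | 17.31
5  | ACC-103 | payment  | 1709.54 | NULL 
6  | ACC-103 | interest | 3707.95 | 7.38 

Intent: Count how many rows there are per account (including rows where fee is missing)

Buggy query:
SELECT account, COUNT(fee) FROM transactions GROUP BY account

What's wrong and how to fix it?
Bug: COUNT(fee) skips NULLs, so groups with missing fee are undercounted

Fix: Use COUNT(*) to count all rows regardless of NULL

Corrected query:
SELECT account, COUNT(*) FROM transactions GROUP BY account

Result:
account | COUNT(*)
--------+---------
ACC-103 | 3       
ACC-104 | 1       
ACC-105 | 1       
ACC-106 | 1       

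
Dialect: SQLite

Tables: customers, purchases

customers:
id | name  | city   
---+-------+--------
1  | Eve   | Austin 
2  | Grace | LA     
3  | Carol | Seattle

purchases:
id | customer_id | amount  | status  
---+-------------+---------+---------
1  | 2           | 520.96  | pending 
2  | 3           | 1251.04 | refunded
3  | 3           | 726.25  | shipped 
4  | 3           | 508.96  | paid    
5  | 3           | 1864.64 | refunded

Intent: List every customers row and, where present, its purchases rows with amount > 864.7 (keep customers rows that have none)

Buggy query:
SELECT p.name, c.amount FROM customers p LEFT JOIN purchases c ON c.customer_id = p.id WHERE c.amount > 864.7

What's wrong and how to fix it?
Bug: A WHERE condition on the right-hand table after LEFT JOIN drops unmatched parents

Fix: Move the right-table condition into the ON clause so unmatched parents are kept

Corrected query:
SELECT p.name, c.amount FROM customers p LEFT JOIN purchases c ON c.customer_id = p.id AND c.amount > 864.7

Result:
name  | amount 
------+--------
Eve   | NULL   
Grace | NULL   
Carol | 1251.04
Carol | 1864.64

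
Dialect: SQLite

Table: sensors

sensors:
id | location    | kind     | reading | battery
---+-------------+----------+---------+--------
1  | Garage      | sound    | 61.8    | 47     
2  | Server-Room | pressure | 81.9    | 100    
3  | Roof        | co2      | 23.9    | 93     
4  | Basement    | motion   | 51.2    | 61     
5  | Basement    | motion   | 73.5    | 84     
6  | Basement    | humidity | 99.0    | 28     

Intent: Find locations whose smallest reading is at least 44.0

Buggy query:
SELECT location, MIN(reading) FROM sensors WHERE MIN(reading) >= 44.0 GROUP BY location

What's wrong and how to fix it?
Bug: Aggregates like MIN are computed per group after WHERE runs

Fix: Replace WHERE with HAVING after the GROUP BY

Corrected query:
SELECT location, MIN(reading) FROM sensors GROUP BY location HAVING MIN(reading) >= 44.0

Result:
location    | MIN(reading)
------------+-------------
Basement    | 51.2        
Garage      | 61.8        
Server-Room | 81.9        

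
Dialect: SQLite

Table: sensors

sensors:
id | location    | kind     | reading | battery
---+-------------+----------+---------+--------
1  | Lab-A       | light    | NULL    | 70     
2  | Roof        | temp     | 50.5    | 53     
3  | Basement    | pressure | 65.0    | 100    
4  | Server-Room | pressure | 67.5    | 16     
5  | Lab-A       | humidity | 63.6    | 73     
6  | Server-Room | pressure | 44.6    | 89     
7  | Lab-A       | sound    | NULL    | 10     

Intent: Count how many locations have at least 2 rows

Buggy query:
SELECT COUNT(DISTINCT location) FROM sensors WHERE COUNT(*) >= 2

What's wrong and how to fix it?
Bug: WHERE filters individual rows, not groups, so a group-level COUNT is invalid there

Fix: Use a subquery that GROUPs and filters with HAVING, then count its rows

Corrected query:
SELECT COUNT(*) FROM (SELECT location FROM sensors GROUP BY location HAVING COUNT(*) >= 2)

Result:
COUNT(*)
--------
2       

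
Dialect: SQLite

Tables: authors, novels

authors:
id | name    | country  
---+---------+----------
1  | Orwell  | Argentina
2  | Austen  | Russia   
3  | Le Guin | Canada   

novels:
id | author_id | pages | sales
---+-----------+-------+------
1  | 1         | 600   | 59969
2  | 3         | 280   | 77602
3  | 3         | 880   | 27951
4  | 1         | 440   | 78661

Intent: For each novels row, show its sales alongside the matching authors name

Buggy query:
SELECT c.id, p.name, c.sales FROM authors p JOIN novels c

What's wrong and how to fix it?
Bug: Missing join condition: each novels row is matched to all authors rows instead of just its own

Fix: Specify the join condition linking the foreign key to the parent id

Corrected query:
SELECT c.id, p.name, c.sales FROM authors p JOIN novels c ON c.author_id = p.id

Result:
id | name    | sales
---+---------+------
1  | Orwell  | 59969
2  | Le Guin | 77602
3  | Le Guin | 27951
4  | Orwell  | 78661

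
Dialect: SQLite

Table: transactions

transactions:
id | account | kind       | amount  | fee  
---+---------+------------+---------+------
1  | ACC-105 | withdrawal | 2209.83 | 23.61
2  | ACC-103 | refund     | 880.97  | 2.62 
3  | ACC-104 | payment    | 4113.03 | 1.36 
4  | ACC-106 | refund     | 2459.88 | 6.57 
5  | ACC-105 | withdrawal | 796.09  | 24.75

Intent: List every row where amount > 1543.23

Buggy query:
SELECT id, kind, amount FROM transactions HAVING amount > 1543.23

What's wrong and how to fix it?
Bug: HAVING filters the output of aggregation, but this query has no GROUP BY and no aggregate functions, so SQLite rejects it (HAVING clause on a non-aggregate query); the condition here is per row

Fix: Replace HAVING with WHERE since the condition applies to individual rows

Corrected query:
SELECT id, kind, amount FROM transactions WHERE amount > 1543.23

Result:
id | kind       | amount 
---+------------+--------
1  | withdrawal | 2209.83
3  | payment    | 4113.03
4  | refund     | 2459.88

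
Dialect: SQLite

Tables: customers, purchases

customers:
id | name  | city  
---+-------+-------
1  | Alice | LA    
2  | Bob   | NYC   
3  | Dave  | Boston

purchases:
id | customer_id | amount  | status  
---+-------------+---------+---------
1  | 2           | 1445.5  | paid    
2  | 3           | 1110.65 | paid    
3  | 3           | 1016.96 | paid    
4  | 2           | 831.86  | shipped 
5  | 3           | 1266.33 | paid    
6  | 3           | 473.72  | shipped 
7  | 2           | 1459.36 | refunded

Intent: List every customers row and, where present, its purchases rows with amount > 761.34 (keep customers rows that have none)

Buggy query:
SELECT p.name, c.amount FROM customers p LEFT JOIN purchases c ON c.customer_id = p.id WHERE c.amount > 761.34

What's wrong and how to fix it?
Bug: A WHERE condition on the right-hand table after LEFT JOIN drops unmatched parents

Fix: Put 'c.amount > 761.34' in the JOIN's ON clause instead of WHERE

Corrected query:
SELECT p.name, c.amount FROM customers p LEFT JOIN purchases c ON c.customer_id = p.id AND c.amount > 761.34

Result:
name  | amount 
------+--------
Alice | NULL   
Bob   | 831.86 
Bob   | 1445.5 
Bob   | 1459.36
Dave  | 1016.96
Dave  | 1110.65
Dave  | 1266.33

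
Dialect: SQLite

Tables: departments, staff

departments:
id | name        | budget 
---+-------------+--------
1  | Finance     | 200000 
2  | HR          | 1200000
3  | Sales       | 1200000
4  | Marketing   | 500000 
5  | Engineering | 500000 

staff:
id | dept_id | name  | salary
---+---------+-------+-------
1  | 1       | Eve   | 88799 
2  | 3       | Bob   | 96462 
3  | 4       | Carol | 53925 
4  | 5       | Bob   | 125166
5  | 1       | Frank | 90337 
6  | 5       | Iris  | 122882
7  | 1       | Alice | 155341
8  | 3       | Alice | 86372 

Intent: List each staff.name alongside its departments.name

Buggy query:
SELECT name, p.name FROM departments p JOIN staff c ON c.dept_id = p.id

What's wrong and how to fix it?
Bug: 'name' exists in both joined tables, so the database can't tell which one is meant

Fix: Qualify the column with its table alias (c.name)

Corrected query:
SELECT c.name, p.name FROM departments p JOIN staff c ON c.dept_id = p.id

Result:
name  | name       
------+------------
Eve   | Finance    
Bob   | Sales      
Carol | Marketing  
Bob   | Engineering
Frank | Finance    
Iris  | Engineering
Alice | Finance    
Alice | Sales      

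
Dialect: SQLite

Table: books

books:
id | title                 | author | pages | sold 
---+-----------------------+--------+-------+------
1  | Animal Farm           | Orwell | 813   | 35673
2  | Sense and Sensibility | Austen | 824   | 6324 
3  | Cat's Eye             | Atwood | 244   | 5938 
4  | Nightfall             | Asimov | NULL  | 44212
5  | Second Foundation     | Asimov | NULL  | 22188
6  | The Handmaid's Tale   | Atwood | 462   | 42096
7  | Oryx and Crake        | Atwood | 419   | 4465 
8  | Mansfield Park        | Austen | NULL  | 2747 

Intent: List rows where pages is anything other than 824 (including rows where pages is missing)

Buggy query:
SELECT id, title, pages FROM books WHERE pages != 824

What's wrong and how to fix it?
Bug: 'pages != 824' is unknown when pages is NULL, so NULL rows are silently excluded

Fix: Handle NULL separately with IS NULL alongside the inequality

Corrected query:
SELECT id, title, pages FROM books WHERE pages != 824 OR pages IS NULL

Result:
id | title               | pages
---+---------------------+------
1  | Animal Farm         | 813  
3  | Cat's Eye           | 244  
4  | Nightfall           | NULL 
5  | Second Foundation   | NULL 
6  | The Handmaid's Tale | 462  
7  | Oryx and Crake      | 419  
8  | Mansfield Park      | NULL 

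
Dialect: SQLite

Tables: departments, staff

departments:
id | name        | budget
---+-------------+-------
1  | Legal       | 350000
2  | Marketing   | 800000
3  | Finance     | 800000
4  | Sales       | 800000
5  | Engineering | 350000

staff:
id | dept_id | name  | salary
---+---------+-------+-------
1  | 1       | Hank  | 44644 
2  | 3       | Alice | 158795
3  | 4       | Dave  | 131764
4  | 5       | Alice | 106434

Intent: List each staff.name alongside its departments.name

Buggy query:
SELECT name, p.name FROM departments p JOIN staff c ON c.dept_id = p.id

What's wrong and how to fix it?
Bug: Both tables have a 'name' column; the unqualified reference is ambiguous

Fix: Prefix ambiguous columns with the table alias

Corrected query:
SELECT c.name, p.name FROM departments p JOIN staff c ON c.dept_id = p.id

Result:
name  | name       
------+------------
Hank  | Legal      
Alice | Finance    
Dave  | Sales      
Alice | Engineering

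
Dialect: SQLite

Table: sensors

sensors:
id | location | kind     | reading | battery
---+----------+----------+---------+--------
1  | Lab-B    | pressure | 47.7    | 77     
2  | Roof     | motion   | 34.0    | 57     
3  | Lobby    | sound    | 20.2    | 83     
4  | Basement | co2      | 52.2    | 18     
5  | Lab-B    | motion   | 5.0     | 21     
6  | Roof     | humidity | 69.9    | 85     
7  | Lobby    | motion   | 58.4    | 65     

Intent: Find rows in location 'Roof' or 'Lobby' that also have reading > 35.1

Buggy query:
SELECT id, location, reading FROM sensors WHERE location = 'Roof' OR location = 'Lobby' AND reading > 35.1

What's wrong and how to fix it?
Bug: Without parentheses, AND is evaluated before OR, so the reading filter only applies to the 'Lobby' branch

Fix: Add parentheses around the OR so the AND applies to both alternatives

Corrected query:
SELECT id, location, reading FROM sensors WHERE (location = 'Roof' OR location = 'Lobby') AND reading > 35.1

Result:
id | location | reading
---+----------+--------
6  | Roof     | 69.9   
7  | Lobby    | 58.4   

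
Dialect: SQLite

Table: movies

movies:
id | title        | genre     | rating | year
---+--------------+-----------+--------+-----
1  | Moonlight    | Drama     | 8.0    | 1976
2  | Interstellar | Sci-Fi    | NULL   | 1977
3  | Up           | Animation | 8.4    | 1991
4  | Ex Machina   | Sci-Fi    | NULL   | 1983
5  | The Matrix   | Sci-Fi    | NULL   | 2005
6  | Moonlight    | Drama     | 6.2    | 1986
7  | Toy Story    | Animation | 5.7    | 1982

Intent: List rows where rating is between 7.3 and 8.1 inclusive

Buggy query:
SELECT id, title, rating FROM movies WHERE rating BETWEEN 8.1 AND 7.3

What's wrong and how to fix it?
Bug: BETWEEN expects the lower bound first; with 8.1 AND 7.3 the range is empty

Fix: Write BETWEEN 7.3 AND 8.1

Corrected query:
SELECT id, title, rating FROM movies WHERE rating BETWEEN 7.3 AND 8.1

Result:
id | title     | rating
---+-----------+-------
1  | Moonlight | 8     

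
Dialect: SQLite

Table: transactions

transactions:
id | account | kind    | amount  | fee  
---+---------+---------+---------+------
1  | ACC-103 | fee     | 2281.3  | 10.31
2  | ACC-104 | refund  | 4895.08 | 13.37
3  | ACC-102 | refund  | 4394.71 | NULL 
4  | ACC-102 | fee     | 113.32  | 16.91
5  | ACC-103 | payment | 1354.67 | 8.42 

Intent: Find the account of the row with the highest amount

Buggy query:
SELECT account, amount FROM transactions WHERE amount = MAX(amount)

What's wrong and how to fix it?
Bug: MAX(amount) is an aggregate and cannot be used directly in WHERE

Fix: Wrap MAX in a scalar subquery so WHERE compares against a single value

Corrected query:
SELECT account, amount FROM transactions WHERE amount = (SELECT MAX(amount) FROM transactions)

Result:
account | amount 
--------+--------
ACC-104 | 4895.08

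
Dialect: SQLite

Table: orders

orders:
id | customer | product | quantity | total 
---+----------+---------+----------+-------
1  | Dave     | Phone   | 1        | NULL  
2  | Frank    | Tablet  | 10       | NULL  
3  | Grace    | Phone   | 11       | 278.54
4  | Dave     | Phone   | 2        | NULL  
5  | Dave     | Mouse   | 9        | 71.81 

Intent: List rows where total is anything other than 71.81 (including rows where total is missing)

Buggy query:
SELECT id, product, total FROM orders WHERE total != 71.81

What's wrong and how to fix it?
Bug: 'total != 71.81' is unknown when total is NULL, so NULL rows are silently excluded

Fix: Handle NULL separately with IS NULL alongside the inequality

Corrected query:
SELECT id, product, total FROM orders WHERE total != 71.81 OR total IS NULL

Result:
id | product | total 
---+---------+-------
1  | Phone   | NULL  
2  | Tablet  | NULL  
3  | Phone   | 278.54
4  | Phone   | NULL  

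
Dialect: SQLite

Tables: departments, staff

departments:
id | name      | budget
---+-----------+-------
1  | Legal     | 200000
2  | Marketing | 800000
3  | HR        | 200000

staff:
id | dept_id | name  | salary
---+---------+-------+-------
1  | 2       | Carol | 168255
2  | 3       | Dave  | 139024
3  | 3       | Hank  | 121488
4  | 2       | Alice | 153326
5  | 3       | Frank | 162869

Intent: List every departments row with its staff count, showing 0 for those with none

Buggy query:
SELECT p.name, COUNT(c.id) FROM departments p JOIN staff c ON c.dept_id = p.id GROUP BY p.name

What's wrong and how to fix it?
Bug: INNER JOIN drops departments rows that have no matching staff rows

Fix: Use LEFT JOIN so parents without children still appear (COUNT(c.id) gives 0)

Corrected query:
SELECT p.name, COUNT(c.id) FROM departments p LEFT JOIN staff c ON c.dept_id = p.id GROUP BY p.name

Result:
name      | COUNT(c.id)
----------+------------
HR        | 3          
Legal     | 0          
Marketing | 2          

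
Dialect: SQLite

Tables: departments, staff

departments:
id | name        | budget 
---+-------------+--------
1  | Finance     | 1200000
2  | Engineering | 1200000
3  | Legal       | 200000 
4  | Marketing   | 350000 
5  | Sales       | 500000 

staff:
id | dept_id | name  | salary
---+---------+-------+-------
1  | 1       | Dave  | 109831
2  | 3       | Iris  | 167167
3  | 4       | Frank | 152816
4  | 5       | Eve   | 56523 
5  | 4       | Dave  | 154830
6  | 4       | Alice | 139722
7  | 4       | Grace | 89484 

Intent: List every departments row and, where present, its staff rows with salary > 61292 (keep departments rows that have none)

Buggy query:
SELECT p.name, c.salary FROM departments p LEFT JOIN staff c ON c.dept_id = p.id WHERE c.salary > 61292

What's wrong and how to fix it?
Bug: Filtering c.salary in WHERE discards the NULL rows produced by LEFT JOIN, turning it into an inner join

Fix: Move the right-table condition into the ON clause so unmatched parents are kept

Corrected query:
SELECT p.name, c.salary FROM departments p LEFT JOIN staff c ON c.dept_id = p.id AND c.salary > 61292

Result:
name        | salary
------------+-------
Finance     | 109831
Engineering | NULL  
Legal       | 167167
Marketing   | 89484 
Marketing   | 139722
Marketing   | 152816
Marketing   | 154830
Sales       | NULL  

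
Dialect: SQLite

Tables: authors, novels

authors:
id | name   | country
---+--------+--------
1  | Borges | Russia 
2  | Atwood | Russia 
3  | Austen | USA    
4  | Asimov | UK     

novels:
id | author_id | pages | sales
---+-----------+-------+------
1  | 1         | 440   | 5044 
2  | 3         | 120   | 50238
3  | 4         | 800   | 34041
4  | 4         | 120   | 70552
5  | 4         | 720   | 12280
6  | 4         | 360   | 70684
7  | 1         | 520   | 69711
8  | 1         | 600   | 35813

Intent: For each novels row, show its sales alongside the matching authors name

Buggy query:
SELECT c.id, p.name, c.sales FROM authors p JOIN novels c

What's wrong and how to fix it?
Bug: Missing join condition: each novels row is matched to all authors rows instead of just its own

Fix: Add ON c.author_id = p.id to the JOIN

Corrected query:
SELECT c.id, p.name, c.sales FROM authors p JOIN novels c ON c.author_id = p.id

Result:
id | name   | sales
---+--------+------
1  | Borges | 5044 
2  | Austen | 50238
3  | Asimov | 34041
4  | Asimov | 70552
5  | Asimov | 12280
6  | Asimov | 70684
7  | Borges | 69711
8  | Borges | 35813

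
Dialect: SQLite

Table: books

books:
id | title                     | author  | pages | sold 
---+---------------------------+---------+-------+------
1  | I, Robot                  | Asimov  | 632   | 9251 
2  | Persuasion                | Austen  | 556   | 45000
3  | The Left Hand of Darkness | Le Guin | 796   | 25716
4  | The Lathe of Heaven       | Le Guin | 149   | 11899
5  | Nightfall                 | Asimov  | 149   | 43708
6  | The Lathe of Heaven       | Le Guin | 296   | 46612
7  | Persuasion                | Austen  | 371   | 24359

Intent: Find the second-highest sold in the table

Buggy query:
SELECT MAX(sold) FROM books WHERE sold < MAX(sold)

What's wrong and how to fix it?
Bug: The inner MAX is an aggregate inside WHERE, which is not allowed

Fix: Put the inner MAX in a scalar subquery

Corrected query:
SELECT MAX(sold) FROM books WHERE sold < (SELECT MAX(sold) FROM books)

Result:
MAX(sold)
---------
45000    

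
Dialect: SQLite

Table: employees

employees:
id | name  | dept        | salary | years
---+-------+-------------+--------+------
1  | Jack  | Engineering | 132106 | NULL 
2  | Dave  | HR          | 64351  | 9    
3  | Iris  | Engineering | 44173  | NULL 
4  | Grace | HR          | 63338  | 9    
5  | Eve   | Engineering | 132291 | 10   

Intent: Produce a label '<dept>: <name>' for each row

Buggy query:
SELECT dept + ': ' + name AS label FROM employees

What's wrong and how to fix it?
Bug: '+' is numeric addition; on text columns SQLite converts them to 0 instead of concatenating

Fix: Use the || operator for string concatenation

Corrected query:
SELECT dept || ': ' || name AS label FROM employees

Result:
label            
-----------------
Engineering: Jack
HR: Dave         
Engineering: Iris
HR: Grace        
Engineering: Eve 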